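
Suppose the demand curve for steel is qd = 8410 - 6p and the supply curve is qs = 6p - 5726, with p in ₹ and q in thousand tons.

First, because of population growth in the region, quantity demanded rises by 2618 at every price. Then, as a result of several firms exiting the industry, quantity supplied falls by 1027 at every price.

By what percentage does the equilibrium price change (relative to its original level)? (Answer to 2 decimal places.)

Before the shock: 8410 - 6p = 6p - 5726 ⇒ 14136 = 12p ⇒ p = 1178, q = 1342.
With the change applied: demand qd = 11028 - 6p, supply qs = 6p - 6753.
Equate the new curves: 11028 - 6p = 6p - 6753, giving 17781 = 12p, p = 1481.75, q = 2137.5.
%Δp = (1481.75 − 1178) / 1178 × 100 = +25.79%.

+25.79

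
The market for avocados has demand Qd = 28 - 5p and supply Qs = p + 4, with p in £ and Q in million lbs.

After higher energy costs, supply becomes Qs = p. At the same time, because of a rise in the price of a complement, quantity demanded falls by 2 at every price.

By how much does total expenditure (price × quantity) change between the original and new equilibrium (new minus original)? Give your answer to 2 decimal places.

-13.22

Initially, 28 - 5p = p + 4, so 24 = 6p and p = 4, Q = 8.
The shock moves the curves to Qd = 26 - 5p and Qs = p.
Clearing the new market: 26 - 5p = p, so p = 13/3 ≈ 4.3333 and Q = 13/3 ≈ 4.3333.
Expenditure moves from 4×8 = 32 to 4.3333×4.3333 = 18.7778; change = -13.22.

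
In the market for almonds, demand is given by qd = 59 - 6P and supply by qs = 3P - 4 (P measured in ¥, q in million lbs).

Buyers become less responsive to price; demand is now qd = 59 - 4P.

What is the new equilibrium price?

9

Before the shock: 59 - 6P = 3P - 4 ⇒ 63 = 9P ⇒ P = 7, q = 17.
After the shift, demand is qd = 59 - 4P and supply is qs = 3P - 4.
Clearing the new market: 59 - 4P = 3P - 4, so P = 9 and q = 23.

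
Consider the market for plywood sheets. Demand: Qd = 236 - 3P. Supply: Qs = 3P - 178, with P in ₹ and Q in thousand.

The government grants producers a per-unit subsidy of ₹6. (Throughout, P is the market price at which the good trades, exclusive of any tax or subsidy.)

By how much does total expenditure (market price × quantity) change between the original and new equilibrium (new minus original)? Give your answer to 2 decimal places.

+507.00

Original equilibrium: 236 - 3P = 3P - 178 gives 414 = 6P, so P = 69 and Q = 29.
Since sellers receive the price plus the subsidy, the effective supply curve becomes Qs = 3P - 160.
Equate the new curves: 236 - 3P = 3P - 160, giving 396 = 6P, P = 66, Q = 38.
Expenditure moves from 69×29 = 2001 to 66×38 = 2508; change = +507.00.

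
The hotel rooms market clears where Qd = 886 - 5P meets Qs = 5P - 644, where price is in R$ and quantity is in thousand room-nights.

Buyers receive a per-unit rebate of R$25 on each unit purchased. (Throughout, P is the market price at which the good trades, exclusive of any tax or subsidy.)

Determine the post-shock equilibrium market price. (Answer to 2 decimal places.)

165.50

Initially, 886 - 5P = 5P - 644, so 1530 = 10P and P = 153, Q = 121.
Since buyers' out-of-pocket price is the market price minus the rebate, the effective demand curve becomes Qd = 1011 - 5P.
Equate the new curves: 1011 - 5P = 5P - 644, giving 1655 = 10P, P = 165.5, Q = 183.5.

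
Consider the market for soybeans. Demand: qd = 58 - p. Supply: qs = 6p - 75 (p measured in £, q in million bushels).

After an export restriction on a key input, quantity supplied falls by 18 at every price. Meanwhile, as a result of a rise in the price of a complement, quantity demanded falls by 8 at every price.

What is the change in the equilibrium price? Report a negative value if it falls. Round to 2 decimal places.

+1.43

Original equilibrium: 58 - p = 6p - 75 gives 133 = 7p, so p = 19 and q = 39.
With the change applied: demand qd = 50 - p, supply qs = 6p - 93.
Setting them equal: 50 - p = 6p - 93 → 143 = 7p, so p = 143/7 ≈ 20.4286 and q = 207/7 ≈ 29.5714.
Δp = 20.4286 − 19 = +1.43.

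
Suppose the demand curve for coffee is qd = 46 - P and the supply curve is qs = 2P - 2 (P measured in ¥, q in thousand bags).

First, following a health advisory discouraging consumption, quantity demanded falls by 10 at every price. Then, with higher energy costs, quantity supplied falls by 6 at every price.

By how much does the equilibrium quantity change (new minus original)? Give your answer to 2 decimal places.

-8.67

Original equilibrium: 46 - P = 2P - 2 gives 48 = 3P, so P = 16 and q = 30.
The new curves are qd = 36 - P (demand) and qs = 2P - 8 (supply).
Clearing the new market: 36 - P = 2P - 8, so P = 44/3 ≈ 14.6667 and q = 64/3 ≈ 21.3333.
Δq = 21.3333 − 30 = -8.67.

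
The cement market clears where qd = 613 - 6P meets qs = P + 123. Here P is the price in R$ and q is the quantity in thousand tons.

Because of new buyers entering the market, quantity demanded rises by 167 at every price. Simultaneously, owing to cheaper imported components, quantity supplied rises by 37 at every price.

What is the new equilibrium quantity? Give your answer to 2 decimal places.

248.57

Before the shock: 613 - 6P = P + 123 ⇒ 490 = 7P ⇒ P = 70, q = 193.
With the change applied: demand qd = 780 - 6P, supply qs = P + 160.
Equate the new curves: 780 - 6P = P + 160, giving 620 = 7P, P = 620/7 ≈ 88.5714, q = 1740/7 ≈ 248.5714.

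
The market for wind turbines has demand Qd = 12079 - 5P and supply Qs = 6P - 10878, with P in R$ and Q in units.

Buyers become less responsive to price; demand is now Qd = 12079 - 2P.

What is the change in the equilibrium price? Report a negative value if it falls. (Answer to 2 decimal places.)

Original equilibrium: 12079 - 5P = 6P - 10878 gives 22957 = 11P, so P = 2087 and Q = 1644.
The new curves are Qd = 12079 - 2P (demand) and Qs = 6P - 10878 (supply).
Clearing the new market: 12079 - 2P = 6P - 10878, so P = 2869.625 and Q = 6339.75.
ΔP = 2869.625 − 2087 = +782.63.

+782.63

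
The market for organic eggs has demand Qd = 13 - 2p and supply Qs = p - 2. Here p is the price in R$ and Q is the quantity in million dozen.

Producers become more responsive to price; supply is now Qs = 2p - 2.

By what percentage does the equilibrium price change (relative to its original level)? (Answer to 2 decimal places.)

Solve the original market: 13 - 2p = p - 2, hence p = 5 and Q = 3.
The shock moves the curves to Qd = 13 - 2p and Qs = 2p - 2.
Equate the new curves: 13 - 2p = 2p - 2, giving 15 = 4p, p = 3.75, Q = 5.5.
%Δp = (3.75 − 5) / 5 × 100 = -25.00%.

-25.00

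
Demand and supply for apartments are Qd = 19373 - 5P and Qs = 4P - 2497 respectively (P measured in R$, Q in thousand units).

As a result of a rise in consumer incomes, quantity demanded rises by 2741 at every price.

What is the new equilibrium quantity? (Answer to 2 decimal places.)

8441.22

Solve the original market: 19373 - 5P = 4P - 2497, hence P = 2430 and Q = 7223.
The shock moves the curves to Qd = 22114 - 5P and Qs = 4P - 2497.
New equilibrium: 22114 - 5P = 4P - 2497 ⇒ 24611 = 9P ⇒ P = 24611/9 ≈ 2734.5556, Q = 75971/9 ≈ 8441.2222.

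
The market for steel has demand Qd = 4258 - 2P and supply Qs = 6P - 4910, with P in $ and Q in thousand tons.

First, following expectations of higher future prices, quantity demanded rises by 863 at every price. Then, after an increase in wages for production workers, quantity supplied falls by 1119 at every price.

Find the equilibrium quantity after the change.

2333.5

Before the shock: 4258 - 2P = 6P - 4910 ⇒ 9168 = 8P ⇒ P = 1146, Q = 1966.
The shock moves the curves to Qd = 5121 - 2P and Qs = 6P - 6029.
New equilibrium: 5121 - 2P = 6P - 6029 ⇒ 11150 = 8P ⇒ P = 1393.75, Q = 2333.5.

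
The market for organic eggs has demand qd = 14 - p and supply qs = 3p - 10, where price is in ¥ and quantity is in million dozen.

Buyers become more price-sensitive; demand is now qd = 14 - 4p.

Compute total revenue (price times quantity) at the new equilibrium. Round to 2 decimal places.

0.98

Original equilibrium: 14 - p = 3p - 10 gives 24 = 4p, so p = 6 and q = 8.
After the shift, demand is qd = 14 - 4p and supply is qs = 3p - 10.
Equate the new curves: 14 - 4p = 3p - 10, giving 24 = 7p, p = 24/7 ≈ 3.4286, q = 2/7 ≈ 0.2857.
New expenditure = 3.4286 × 0.2857 = 0.98.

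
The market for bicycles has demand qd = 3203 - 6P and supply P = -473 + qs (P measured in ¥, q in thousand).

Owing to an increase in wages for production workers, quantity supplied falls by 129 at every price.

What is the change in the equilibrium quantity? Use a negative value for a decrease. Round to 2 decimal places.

Initially, 3203 - 6P = P + 473, so 2730 = 7P and P = 390, q = 863.
With the change applied: demand qd = 3203 - 6P, supply qs = P + 344.
Setting them equal: 3203 - 6P = P + 344 → 2859 = 7P, so P = 2859/7 ≈ 408.4286 and q = 5267/7 ≈ 752.4286.
Δq = 752.4286 − 863 = -110.57.

-110.57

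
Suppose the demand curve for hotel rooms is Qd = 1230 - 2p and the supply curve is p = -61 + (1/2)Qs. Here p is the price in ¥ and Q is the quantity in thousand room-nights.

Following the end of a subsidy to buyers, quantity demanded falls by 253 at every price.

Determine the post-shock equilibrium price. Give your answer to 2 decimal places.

213.75

Initially, 1230 - 2p = 2p + 122, so 1108 = 4p and p = 277, Q = 676.
With the change applied: demand Qd = 977 - 2p, supply Qs = 2p + 122.
Setting them equal: 977 - 2p = 2p + 122 → 855 = 4p, so p = 213.75 and Q = 549.5.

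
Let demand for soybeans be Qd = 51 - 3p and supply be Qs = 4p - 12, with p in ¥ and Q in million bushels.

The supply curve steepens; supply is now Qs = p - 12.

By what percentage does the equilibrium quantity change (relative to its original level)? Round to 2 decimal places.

-84.38

Before the shock: 51 - 3p = 4p - 12 ⇒ 63 = 7p ⇒ p = 9, Q = 24.
The shock moves the curves to Qd = 51 - 3p and Qs = p - 12.
Equate the new curves: 51 - 3p = p - 12, giving 63 = 4p, p = 15.75, Q = 3.75.
%ΔQ = (3.75 − 24) / 24 × 100 = -84.38%.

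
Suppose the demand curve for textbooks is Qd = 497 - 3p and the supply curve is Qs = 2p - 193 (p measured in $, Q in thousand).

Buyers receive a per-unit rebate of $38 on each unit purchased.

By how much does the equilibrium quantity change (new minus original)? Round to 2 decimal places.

+45.60

Original equilibrium: 497 - 3p = 2p - 193 gives 690 = 5p, so p = 138 and Q = 83.
Since buyers' out-of-pocket price is the market price minus the rebate, the effective demand curve becomes Qd = 611 - 3p.
Clearing the new market: 611 - 3p = 2p - 193, so p = 160.8 and Q = 128.6.
ΔQ = 128.6 − 83 = +45.60.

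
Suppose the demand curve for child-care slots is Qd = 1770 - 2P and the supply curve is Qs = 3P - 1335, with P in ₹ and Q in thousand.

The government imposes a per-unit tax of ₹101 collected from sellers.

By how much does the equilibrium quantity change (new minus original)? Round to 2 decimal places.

Original equilibrium: 1770 - 2P = 3P - 1335 gives 3105 = 5P, so P = 621 and Q = 528.
Since sellers keep the price net of the tax, the effective supply curve becomes Qs = 3P - 1638.
Setting them equal: 1770 - 2P = 3P - 1638 → 3408 = 5P, so P = 681.6 and Q = 406.8.
ΔQ = 406.8 − 528 = -121.20.

-121.20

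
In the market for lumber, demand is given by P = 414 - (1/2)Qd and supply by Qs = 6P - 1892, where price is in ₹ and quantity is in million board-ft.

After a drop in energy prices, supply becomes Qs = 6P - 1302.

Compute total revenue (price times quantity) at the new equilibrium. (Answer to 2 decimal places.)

78676.88

Initially, 828 - 2P = 6P - 1892, so 2720 = 8P and P = 340, Q = 148.
With the change applied: demand Qd = 828 - 2P, supply Qs = 6P - 1302.
Equate the new curves: 828 - 2P = 6P - 1302, giving 2130 = 8P, P = 266.25, Q = 295.5.
New expenditure = 266.25 × 295.5 = 78676.88.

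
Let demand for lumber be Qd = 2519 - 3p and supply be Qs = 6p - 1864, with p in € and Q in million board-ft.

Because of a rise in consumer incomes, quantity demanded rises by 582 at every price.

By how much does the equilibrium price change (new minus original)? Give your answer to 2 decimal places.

Initially, 2519 - 3p = 6p - 1864, so 4383 = 9p and p = 487, Q = 1058.
After the shift, demand is Qd = 3101 - 3p and supply is Qs = 6p - 1864.
Setting them equal: 3101 - 3p = 6p - 1864 → 4965 = 9p, so p = 1655/3 ≈ 551.6667 and Q = 1446.
Δp = 551.6667 − 487 = +64.67.

+64.67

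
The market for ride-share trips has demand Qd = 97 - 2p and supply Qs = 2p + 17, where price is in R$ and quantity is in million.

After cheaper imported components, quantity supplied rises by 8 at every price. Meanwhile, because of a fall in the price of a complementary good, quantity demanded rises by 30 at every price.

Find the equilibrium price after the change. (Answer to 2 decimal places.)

25.50

Original equilibrium: 97 - 2p = 2p + 17 gives 80 = 4p, so p = 20 and Q = 57.
With the change applied: demand Qd = 127 - 2p, supply Qs = 2p + 25.
New equilibrium: 127 - 2p = 2p + 25 ⇒ 102 = 4p ⇒ p = 25.5, Q = 76.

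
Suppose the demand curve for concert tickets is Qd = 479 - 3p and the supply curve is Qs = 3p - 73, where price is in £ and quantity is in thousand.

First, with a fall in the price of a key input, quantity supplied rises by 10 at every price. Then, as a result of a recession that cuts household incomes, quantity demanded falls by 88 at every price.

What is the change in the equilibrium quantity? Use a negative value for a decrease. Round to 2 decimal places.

Solve the original market: 479 - 3p = 3p - 73, hence p = 92 and Q = 203.
The new curves are Qd = 391 - 3p (demand) and Qs = 3p - 63 (supply).
Equate the new curves: 391 - 3p = 3p - 63, giving 454 = 6p, p = 227/3 ≈ 75.6667, Q = 164.
ΔQ = 164 − 203 = -39.00.

-39.00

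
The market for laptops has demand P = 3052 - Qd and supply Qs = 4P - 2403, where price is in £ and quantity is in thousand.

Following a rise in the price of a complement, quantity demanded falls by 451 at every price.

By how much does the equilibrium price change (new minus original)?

-90.2

Solve the original market: 3052 - P = 4P - 2403, hence P = 1091 and Q = 1961.
The shock moves the curves to Qd = 2601 - P and Qs = 4P - 2403.
Clearing the new market: 2601 - P = 4P - 2403, so P = 1000.8 and Q = 1600.2.
ΔP = 1000.8 − 1091 = -90.2.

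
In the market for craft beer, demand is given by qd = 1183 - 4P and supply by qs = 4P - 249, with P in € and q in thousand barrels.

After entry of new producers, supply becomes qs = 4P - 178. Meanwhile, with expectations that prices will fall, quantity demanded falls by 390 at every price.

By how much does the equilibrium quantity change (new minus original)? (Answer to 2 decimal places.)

Before the shock: 1183 - 4P = 4P - 249 ⇒ 1432 = 8P ⇒ P = 179, q = 467.
The shock moves the curves to qd = 793 - 4P and qs = 4P - 178.
Equate the new curves: 793 - 4P = 4P - 178, giving 971 = 8P, P = 121.375, q = 307.5.
Δq = 307.5 − 467 = -159.50.

-159.50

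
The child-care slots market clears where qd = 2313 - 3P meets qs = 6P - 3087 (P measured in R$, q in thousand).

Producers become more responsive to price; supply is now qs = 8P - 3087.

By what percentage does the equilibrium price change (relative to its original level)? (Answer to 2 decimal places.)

Before the shock: 2313 - 3P = 6P - 3087 ⇒ 5400 = 9P ⇒ P = 600, q = 513.
With the change applied: demand qd = 2313 - 3P, supply qs = 8P - 3087.
New equilibrium: 2313 - 3P = 8P - 3087 ⇒ 5400 = 11P ⇒ P = 5400/11 ≈ 490.9091, q = 9243/11 ≈ 840.2727.
%ΔP = (490.9091 − 600) / 600 × 100 = -18.18%.

-18.18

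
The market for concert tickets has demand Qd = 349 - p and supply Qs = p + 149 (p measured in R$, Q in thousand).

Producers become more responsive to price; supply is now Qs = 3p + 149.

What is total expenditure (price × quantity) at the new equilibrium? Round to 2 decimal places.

Before the shock: 349 - p = p + 149 ⇒ 200 = 2p ⇒ p = 100, Q = 249.
The shock moves the curves to Qd = 349 - p and Qs = 3p + 149.
Clearing the new market: 349 - p = 3p + 149, so p = 50 and Q = 299.
New expenditure = 50 × 299 = 14950.00.

14950.00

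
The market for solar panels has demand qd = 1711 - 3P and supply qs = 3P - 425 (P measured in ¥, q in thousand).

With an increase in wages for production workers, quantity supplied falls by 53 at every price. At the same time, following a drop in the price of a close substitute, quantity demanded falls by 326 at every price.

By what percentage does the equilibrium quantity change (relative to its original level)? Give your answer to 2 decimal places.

Original equilibrium: 1711 - 3P = 3P - 425 gives 2136 = 6P, so P = 356 and q = 643.
The shock moves the curves to qd = 1385 - 3P and qs = 3P - 478.
Clearing the new market: 1385 - 3P = 3P - 478, so P = 310.5 and q = 453.5.
%Δq = (453.5 − 643) / 643 × 100 = -29.47%.

-29.47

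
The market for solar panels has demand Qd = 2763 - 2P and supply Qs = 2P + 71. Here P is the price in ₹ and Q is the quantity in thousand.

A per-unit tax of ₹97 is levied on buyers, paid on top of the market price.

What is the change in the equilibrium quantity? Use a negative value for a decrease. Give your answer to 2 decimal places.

Original equilibrium: 2763 - 2P = 2P + 71 gives 2692 = 4P, so P = 673 and Q = 1417.
Since buyers pay the price plus the tax, the effective demand curve becomes Qd = 2569 - 2P.
Clearing the new market: 2569 - 2P = 2P + 71, so P = 624.5 and Q = 1320.
ΔQ = 1320 − 1417 = -97.00.

-97.00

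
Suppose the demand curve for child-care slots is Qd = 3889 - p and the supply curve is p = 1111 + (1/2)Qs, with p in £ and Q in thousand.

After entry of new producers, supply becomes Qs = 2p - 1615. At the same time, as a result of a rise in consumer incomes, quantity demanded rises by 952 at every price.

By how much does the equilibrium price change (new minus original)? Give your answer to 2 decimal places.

+115.00

Original equilibrium: 3889 - p = 2p - 2222 gives 6111 = 3p, so p = 2037 and Q = 1852.
The new curves are Qd = 4841 - p (demand) and Qs = 2p - 1615 (supply).
Setting them equal: 4841 - p = 2p - 1615 → 6456 = 3p, so p = 2152 and Q = 2689.
Δp = 2152 − 2037 = +115.00.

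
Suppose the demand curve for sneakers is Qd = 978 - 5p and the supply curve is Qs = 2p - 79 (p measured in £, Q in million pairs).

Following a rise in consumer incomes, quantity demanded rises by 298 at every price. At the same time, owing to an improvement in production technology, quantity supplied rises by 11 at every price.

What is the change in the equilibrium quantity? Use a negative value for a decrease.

Initially, 978 - 5p = 2p - 79, so 1057 = 7p and p = 151, Q = 223.
With the change applied: demand Qd = 1276 - 5p, supply Qs = 2p - 68.
Equate the new curves: 1276 - 5p = 2p - 68, giving 1344 = 7p, p = 192, Q = 316.
ΔQ = 316 − 223 = +93.

+93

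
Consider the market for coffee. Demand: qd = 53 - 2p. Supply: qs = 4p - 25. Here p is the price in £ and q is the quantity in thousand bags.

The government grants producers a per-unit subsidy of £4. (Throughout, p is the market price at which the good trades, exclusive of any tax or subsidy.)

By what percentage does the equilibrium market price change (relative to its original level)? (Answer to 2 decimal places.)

Solve the original market: 53 - 2p = 4p - 25, hence p = 13 and q = 27.
Since sellers receive the price plus the subsidy, the effective supply curve becomes qs = 4p - 9.
Equate the new curves: 53 - 2p = 4p - 9, giving 62 = 6p, p = 31/3 ≈ 10.3333, q = 97/3 ≈ 32.3333.
%Δp = (10.3333 − 13) / 13 × 100 = -20.51%.

-20.51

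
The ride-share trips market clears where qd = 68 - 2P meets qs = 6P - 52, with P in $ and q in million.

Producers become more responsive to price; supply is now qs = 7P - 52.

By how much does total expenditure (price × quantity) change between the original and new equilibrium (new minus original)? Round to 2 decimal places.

-18.89

Before the shock: 68 - 2P = 6P - 52 ⇒ 120 = 8P ⇒ P = 15, q = 38.
The new curves are qd = 68 - 2P (demand) and qs = 7P - 52 (supply).
Setting them equal: 68 - 2P = 7P - 52 → 120 = 9P, so P = 40/3 ≈ 13.3333 and q = 124/3 ≈ 41.3333.
Expenditure moves from 15×38 = 570 to 13.3333×41.3333 = 551.1111; change = -18.89.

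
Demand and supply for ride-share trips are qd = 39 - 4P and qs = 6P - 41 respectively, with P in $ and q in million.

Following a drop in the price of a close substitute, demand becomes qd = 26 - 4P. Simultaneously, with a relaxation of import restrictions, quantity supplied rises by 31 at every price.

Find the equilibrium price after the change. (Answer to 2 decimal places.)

Original equilibrium: 39 - 4P = 6P - 41 gives 80 = 10P, so P = 8 and q = 7.
With the change applied: demand qd = 26 - 4P, supply qs = 6P - 10.
Clearing the new market: 26 - 4P = 6P - 10, so P = 3.6 and q = 11.6.

3.60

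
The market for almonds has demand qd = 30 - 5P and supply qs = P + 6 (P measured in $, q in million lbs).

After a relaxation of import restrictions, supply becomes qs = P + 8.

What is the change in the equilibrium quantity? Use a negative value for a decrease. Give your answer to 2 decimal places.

+1.67

Solve the original market: 30 - 5P = P + 6, hence P = 4 and q = 10.
With the change applied: demand qd = 30 - 5P, supply qs = P + 8.
New equilibrium: 30 - 5P = P + 8 ⇒ 22 = 6P ⇒ P = 11/3 ≈ 3.6667, q = 35/3 ≈ 11.6667.
Δq = 11.6667 − 10 = +1.67.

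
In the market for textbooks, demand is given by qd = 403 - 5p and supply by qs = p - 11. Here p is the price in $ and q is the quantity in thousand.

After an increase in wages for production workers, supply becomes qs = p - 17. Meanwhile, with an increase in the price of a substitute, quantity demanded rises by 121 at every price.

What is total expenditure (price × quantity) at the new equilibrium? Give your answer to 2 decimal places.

Before the shock: 403 - 5p = p - 11 ⇒ 414 = 6p ⇒ p = 69, q = 58.
The shock moves the curves to qd = 524 - 5p and qs = p - 17.
New equilibrium: 524 - 5p = p - 17 ⇒ 541 = 6p ⇒ p = 541/6 ≈ 90.1667, q = 439/6 ≈ 73.1667.
New expenditure = 90.1667 × 73.1667 = 6597.19.

6597.19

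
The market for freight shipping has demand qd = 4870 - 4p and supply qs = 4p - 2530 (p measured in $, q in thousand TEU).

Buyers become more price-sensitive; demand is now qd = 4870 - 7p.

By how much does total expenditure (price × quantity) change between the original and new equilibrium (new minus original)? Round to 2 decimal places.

Initially, 4870 - 4p = 4p - 2530, so 7400 = 8p and p = 925, q = 1170.
With the change applied: demand qd = 4870 - 7p, supply qs = 4p - 2530.
Setting them equal: 4870 - 7p = 4p - 2530 → 7400 = 11p, so p = 7400/11 ≈ 672.7273 and q = 1770/11 ≈ 160.9091.
Expenditure moves from 925×1170 = 1082250 to 672.7273×160.9091 = 108247.9339; change = -974002.07.

-974002.07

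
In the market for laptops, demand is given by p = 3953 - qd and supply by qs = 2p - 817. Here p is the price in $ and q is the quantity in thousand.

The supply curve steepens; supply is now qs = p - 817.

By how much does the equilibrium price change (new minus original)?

Solve the original market: 3953 - p = 2p - 817, hence p = 1590 and q = 2363.
After the shift, demand is qd = 3953 - p and supply is qs = p - 817.
New equilibrium: 3953 - p = p - 817 ⇒ 4770 = 2p ⇒ p = 2385, q = 1568.
Δp = 2385 − 1590 = +795.

+795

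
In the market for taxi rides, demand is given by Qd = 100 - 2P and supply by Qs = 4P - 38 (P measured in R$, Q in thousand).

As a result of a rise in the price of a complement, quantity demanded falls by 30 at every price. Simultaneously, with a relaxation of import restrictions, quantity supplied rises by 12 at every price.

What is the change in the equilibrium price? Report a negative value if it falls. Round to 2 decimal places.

Original equilibrium: 100 - 2P = 4P - 38 gives 138 = 6P, so P = 23 and Q = 54.
With the change applied: demand Qd = 70 - 2P, supply Qs = 4P - 26.
Equate the new curves: 70 - 2P = 4P - 26, giving 96 = 6P, P = 16, Q = 38.
ΔP = 16 − 23 = -7.00.

-7.00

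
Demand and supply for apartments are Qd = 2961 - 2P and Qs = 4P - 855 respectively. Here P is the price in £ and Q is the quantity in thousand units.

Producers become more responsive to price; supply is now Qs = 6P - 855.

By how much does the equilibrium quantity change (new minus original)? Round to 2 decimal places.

+318.00

Initially, 2961 - 2P = 4P - 855, so 3816 = 6P and P = 636, Q = 1689.
With the change applied: demand Qd = 2961 - 2P, supply Qs = 6P - 855.
New equilibrium: 2961 - 2P = 6P - 855 ⇒ 3816 = 8P ⇒ P = 477, Q = 2007.
ΔQ = 2007 − 1689 = +318.00.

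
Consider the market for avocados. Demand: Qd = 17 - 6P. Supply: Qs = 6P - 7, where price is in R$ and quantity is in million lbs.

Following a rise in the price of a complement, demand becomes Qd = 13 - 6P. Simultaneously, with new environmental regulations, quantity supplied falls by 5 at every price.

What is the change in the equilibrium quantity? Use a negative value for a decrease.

Before the shock: 17 - 6P = 6P - 7 ⇒ 24 = 12P ⇒ P = 2, Q = 5.
With the change applied: demand Qd = 13 - 6P, supply Qs = 6P - 12.
Clearing the new market: 13 - 6P = 6P - 12, so P = 25/12 ≈ 2.0833 and Q = 0.5.
ΔQ = 0.5 − 5 = -4.5.

-4.5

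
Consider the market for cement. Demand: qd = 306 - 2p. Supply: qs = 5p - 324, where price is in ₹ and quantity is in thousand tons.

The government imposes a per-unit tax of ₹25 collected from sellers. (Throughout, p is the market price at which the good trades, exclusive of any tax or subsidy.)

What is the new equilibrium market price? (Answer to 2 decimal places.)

107.86

Solve the original market: 306 - 2p = 5p - 324, hence p = 90 and q = 126.
Since sellers keep the price net of the tax, the effective supply curve becomes qs = 5p - 449.
Setting them equal: 306 - 2p = 5p - 449 → 755 = 7p, so p = 755/7 ≈ 107.8571 and q = 632/7 ≈ 90.2857.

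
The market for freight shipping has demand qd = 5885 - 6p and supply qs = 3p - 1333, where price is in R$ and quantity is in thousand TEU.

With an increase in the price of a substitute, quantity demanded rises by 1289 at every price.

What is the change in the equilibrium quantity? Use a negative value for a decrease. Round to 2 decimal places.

Before the shock: 5885 - 6p = 3p - 1333 ⇒ 7218 = 9p ⇒ p = 802, q = 1073.
The new curves are qd = 7174 - 6p (demand) and qs = 3p - 1333 (supply).
Clearing the new market: 7174 - 6p = 3p - 1333, so p = 8507/9 ≈ 945.2222 and q = 4508/3 ≈ 1502.6667.
Δq = 1502.6667 − 1073 = +429.67.

+429.67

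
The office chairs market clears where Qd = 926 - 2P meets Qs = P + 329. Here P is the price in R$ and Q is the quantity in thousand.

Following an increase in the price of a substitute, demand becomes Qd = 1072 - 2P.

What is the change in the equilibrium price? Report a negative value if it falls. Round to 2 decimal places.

Original equilibrium: 926 - 2P = P + 329 gives 597 = 3P, so P = 199 and Q = 528.
After the shift, demand is Qd = 1072 - 2P and supply is Qs = P + 329.
Setting them equal: 1072 - 2P = P + 329 → 743 = 3P, so P = 743/3 ≈ 247.6667 and Q = 1730/3 ≈ 576.6667.
ΔP = 247.6667 − 199 = +48.67.

+48.67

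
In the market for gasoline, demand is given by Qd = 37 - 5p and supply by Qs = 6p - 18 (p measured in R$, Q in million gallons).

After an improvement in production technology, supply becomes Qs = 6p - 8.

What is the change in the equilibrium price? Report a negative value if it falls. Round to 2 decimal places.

-0.91

Solve the original market: 37 - 5p = 6p - 18, hence p = 5 and Q = 12.
The new curves are Qd = 37 - 5p (demand) and Qs = 6p - 8 (supply).
Clearing the new market: 37 - 5p = 6p - 8, so p = 45/11 ≈ 4.0909 and Q = 182/11 ≈ 16.5455.
Δp = 4.0909 − 5 = -0.91.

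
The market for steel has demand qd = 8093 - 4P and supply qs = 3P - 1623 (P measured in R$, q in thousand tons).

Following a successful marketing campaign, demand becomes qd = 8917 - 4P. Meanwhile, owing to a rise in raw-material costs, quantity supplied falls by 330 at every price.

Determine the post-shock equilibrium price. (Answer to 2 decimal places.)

Initially, 8093 - 4P = 3P - 1623, so 9716 = 7P and P = 1388, q = 2541.
After the shift, demand is qd = 8917 - 4P and supply is qs = 3P - 1953.
Setting them equal: 8917 - 4P = 3P - 1953 → 10870 = 7P, so P = 10870/7 ≈ 1552.8571 and q = 18939/7 ≈ 2705.5714.

1552.86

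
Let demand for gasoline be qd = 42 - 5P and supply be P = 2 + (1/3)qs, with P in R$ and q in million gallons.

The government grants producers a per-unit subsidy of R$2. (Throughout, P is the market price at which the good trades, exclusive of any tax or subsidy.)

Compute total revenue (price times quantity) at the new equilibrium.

82.6875

Original equilibrium: 42 - 5P = 3P - 6 gives 48 = 8P, so P = 6 and q = 12.
Since sellers receive the price plus the subsidy, the effective supply curve becomes qs = 3P.
Equate the new curves: 42 - 5P = 3P, giving 42 = 8P, P = 5.25, q = 15.75.
New expenditure = 5.25 × 15.75 = 82.6875.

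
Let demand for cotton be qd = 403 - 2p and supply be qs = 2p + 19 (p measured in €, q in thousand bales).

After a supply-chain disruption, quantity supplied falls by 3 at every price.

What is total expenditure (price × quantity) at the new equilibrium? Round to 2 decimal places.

20269.13

Before the shock: 403 - 2p = 2p + 19 ⇒ 384 = 4p ⇒ p = 96, q = 211.
With the change applied: demand qd = 403 - 2p, supply qs = 2p + 16.
Equate the new curves: 403 - 2p = 2p + 16, giving 387 = 4p, p = 96.75, q = 209.5.
New expenditure = 96.75 × 209.5 = 20269.13.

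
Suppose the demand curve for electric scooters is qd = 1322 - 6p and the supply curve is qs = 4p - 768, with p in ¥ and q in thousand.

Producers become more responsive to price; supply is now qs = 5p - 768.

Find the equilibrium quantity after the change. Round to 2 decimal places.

Before the shock: 1322 - 6p = 4p - 768 ⇒ 2090 = 10p ⇒ p = 209, q = 68.
With the change applied: demand qd = 1322 - 6p, supply qs = 5p - 768.
Setting them equal: 1322 - 6p = 5p - 768 → 2090 = 11p, so p = 190 and q = 182.

182.00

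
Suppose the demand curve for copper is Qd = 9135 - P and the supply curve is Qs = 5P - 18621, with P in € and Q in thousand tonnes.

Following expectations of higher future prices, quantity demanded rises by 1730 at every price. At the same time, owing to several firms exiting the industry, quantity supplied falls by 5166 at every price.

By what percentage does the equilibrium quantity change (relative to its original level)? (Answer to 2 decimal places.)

Original equilibrium: 9135 - P = 5P - 18621 gives 27756 = 6P, so P = 4626 and Q = 4509.
The shock moves the curves to Qd = 10865 - P and Qs = 5P - 23787.
Clearing the new market: 10865 - P = 5P - 23787, so P = 17326/3 ≈ 5775.3333 and Q = 15269/3 ≈ 5089.6667.
%ΔQ = (5089.6667 − 4509) / 4509 × 100 = +12.88%.

+12.88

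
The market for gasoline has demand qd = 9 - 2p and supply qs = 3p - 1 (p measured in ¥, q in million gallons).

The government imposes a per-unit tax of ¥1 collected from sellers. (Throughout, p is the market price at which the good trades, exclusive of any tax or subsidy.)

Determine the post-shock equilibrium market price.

2.6

Initially, 9 - 2p = 3p - 1, so 10 = 5p and p = 2, q = 5.
Since sellers keep the price net of the tax, the effective supply curve becomes qs = 3p - 4.
Clearing the new market: 9 - 2p = 3p - 4, so p = 2.6 and q = 3.8.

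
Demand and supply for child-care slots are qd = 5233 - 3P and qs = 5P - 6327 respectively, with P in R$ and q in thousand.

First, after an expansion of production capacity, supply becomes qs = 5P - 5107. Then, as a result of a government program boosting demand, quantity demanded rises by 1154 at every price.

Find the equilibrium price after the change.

1436.75

Original equilibrium: 5233 - 3P = 5P - 6327 gives 11560 = 8P, so P = 1445 and q = 898.
After the shift, demand is qd = 6387 - 3P and supply is qs = 5P - 5107.
Setting them equal: 6387 - 3P = 5P - 5107 → 11494 = 8P, so P = 1436.75 and q = 2076.75.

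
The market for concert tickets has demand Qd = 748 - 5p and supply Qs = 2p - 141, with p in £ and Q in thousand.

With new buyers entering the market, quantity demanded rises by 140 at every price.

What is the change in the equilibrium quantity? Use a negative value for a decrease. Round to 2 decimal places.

Solve the original market: 748 - 5p = 2p - 141, hence p = 127 and Q = 113.
The new curves are Qd = 888 - 5p (demand) and Qs = 2p - 141 (supply).
Clearing the new market: 888 - 5p = 2p - 141, so p = 147 and Q = 153.
ΔQ = 153 − 113 = +40.00.

+40.00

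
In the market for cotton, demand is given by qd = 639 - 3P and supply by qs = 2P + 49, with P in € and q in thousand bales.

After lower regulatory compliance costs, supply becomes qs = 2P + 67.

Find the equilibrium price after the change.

Solve the original market: 639 - 3P = 2P + 49, hence P = 118 and q = 285.
After the shift, demand is qd = 639 - 3P and supply is qs = 2P + 67.
New equilibrium: 639 - 3P = 2P + 67 ⇒ 572 = 5P ⇒ P = 114.4, q = 295.8.

114.4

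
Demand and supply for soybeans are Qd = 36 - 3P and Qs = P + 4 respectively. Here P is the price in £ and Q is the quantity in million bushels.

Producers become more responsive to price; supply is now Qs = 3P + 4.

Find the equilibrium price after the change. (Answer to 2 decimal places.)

Initially, 36 - 3P = P + 4, so 32 = 4P and P = 8, Q = 12.
With the change applied: demand Qd = 36 - 3P, supply Qs = 3P + 4.
Equate the new curves: 36 - 3P = 3P + 4, giving 32 = 6P, P = 16/3 ≈ 5.3333, Q = 20.

5.33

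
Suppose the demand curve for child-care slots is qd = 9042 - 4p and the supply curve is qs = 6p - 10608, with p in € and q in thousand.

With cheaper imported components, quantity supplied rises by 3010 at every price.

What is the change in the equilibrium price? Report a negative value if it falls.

Original equilibrium: 9042 - 4p = 6p - 10608 gives 19650 = 10p, so p = 1965 and q = 1182.
After the shift, demand is qd = 9042 - 4p and supply is qs = 6p - 7598.
Clearing the new market: 9042 - 4p = 6p - 7598, so p = 1664 and q = 2386.
Δp = 1664 − 1965 = -301.

-301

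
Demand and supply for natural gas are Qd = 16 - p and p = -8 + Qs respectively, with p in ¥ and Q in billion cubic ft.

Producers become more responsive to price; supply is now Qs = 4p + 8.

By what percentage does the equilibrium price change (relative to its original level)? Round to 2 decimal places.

-60.00

Before the shock: 16 - p = p + 8 ⇒ 8 = 2p ⇒ p = 4, Q = 12.
The shock moves the curves to Qd = 16 - p and Qs = 4p + 8.
Equate the new curves: 16 - p = 4p + 8, giving 8 = 5p, p = 1.6, Q = 14.4.
%Δp = (1.6 − 4) / 4 × 100 = -60.00%.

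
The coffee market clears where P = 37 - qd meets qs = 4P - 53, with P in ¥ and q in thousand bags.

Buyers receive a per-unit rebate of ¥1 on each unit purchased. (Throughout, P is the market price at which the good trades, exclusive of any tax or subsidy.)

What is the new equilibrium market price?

18.2

Before the shock: 37 - P = 4P - 53 ⇒ 90 = 5P ⇒ P = 18, q = 19.
Since buyers' out-of-pocket price is the market price minus the rebate, the effective demand curve becomes qd = 38 - P.
Equate the new curves: 38 - P = 4P - 53, giving 91 = 5P, P = 18.2, q = 19.8.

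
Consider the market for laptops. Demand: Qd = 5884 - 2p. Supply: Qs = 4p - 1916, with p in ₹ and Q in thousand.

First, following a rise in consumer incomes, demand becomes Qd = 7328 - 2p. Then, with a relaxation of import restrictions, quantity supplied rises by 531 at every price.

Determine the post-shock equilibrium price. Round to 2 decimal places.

Solve the original market: 5884 - 2p = 4p - 1916, hence p = 1300 and Q = 3284.
The shock moves the curves to Qd = 7328 - 2p and Qs = 4p - 1385.
Setting them equal: 7328 - 2p = 4p - 1385 → 8713 = 6p, so p = 8713/6 ≈ 1452.1667 and Q = 13271/3 ≈ 4423.6667.

1452.17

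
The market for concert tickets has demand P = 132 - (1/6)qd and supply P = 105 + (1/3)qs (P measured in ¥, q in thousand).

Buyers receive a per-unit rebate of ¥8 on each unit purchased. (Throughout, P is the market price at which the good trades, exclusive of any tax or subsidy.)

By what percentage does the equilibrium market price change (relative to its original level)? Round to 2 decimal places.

Before the shock: 792 - 6P = 3P - 315 ⇒ 1107 = 9P ⇒ P = 123, q = 54.
Since buyers' out-of-pocket price is the market price minus the rebate, the effective demand curve becomes qd = 840 - 6P.
Equate the new curves: 840 - 6P = 3P - 315, giving 1155 = 9P, P = 385/3 ≈ 128.3333, q = 70.
%ΔP = (128.3333 − 123) / 123 × 100 = +4.34%.

+4.34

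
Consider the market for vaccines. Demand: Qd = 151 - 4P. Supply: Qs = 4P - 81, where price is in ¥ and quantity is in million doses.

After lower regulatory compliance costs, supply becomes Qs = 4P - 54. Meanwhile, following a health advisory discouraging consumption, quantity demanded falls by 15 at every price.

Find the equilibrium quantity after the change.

Solve the original market: 151 - 4P = 4P - 81, hence P = 29 and Q = 35.
With the change applied: demand Qd = 136 - 4P, supply Qs = 4P - 54.
New equilibrium: 136 - 4P = 4P - 54 ⇒ 190 = 8P ⇒ P = 23.75, Q = 41.

41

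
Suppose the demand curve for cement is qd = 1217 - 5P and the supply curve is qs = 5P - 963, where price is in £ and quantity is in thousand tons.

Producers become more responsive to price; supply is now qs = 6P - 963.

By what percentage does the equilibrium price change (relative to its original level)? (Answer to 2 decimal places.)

-9.09

Solve the original market: 1217 - 5P = 5P - 963, hence P = 218 and q = 127.
The shock moves the curves to qd = 1217 - 5P and qs = 6P - 963.
New equilibrium: 1217 - 5P = 6P - 963 ⇒ 2180 = 11P ⇒ P = 2180/11 ≈ 198.1818, q = 2487/11 ≈ 226.0909.
%ΔP = (198.1818 − 218) / 218 × 100 = -9.09%.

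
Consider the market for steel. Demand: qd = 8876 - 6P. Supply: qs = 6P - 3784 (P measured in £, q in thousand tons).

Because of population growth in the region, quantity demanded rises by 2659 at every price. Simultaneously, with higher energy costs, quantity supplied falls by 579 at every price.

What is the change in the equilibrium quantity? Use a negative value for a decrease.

Solve the original market: 8876 - 6P = 6P - 3784, hence P = 1055 and q = 2546.
With the change applied: demand qd = 11535 - 6P, supply qs = 6P - 4363.
Clearing the new market: 11535 - 6P = 6P - 4363, so P = 7949/6 ≈ 1324.8333 and q = 3586.
Δq = 3586 − 2546 = +1040.

+1040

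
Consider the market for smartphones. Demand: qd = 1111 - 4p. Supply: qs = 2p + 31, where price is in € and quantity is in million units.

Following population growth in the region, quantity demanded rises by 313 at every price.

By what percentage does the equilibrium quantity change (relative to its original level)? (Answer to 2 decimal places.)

Solve the original market: 1111 - 4p = 2p + 31, hence p = 180 and q = 391.
After the shift, demand is qd = 1424 - 4p and supply is qs = 2p + 31.
New equilibrium: 1424 - 4p = 2p + 31 ⇒ 1393 = 6p ⇒ p = 1393/6 ≈ 232.1667, q = 1486/3 ≈ 495.3333.
%Δq = (495.3333 − 391) / 391 × 100 = +26.68%.

+26.68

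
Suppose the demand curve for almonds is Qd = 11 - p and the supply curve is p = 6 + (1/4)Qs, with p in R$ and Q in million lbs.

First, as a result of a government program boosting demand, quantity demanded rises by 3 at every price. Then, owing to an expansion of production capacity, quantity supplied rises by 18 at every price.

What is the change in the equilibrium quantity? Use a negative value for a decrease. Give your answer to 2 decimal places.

Initially, 11 - p = 4p - 24, so 35 = 5p and p = 7, Q = 4.
The shock moves the curves to Qd = 14 - p and Qs = 4p - 6.
Equate the new curves: 14 - p = 4p - 6, giving 20 = 5p, p = 4, Q = 10.
ΔQ = 10 − 4 = +6.00.

+6.00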